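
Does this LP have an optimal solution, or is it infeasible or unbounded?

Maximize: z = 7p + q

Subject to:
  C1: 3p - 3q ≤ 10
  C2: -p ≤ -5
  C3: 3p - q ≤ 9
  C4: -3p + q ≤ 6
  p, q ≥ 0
Feasible point: (5, 6) satisfies every constraint, so the LP is feasible.
Direction d = (1, 3): for each constraint row a, a·d ≤ 0 —
  (3)(1) + (-3)(3) = -6 ≤ 0
  (-1)(1) + (0)(3) = -1 ≤ 0
  (3)(1) + (-1)(3) = 0 ≤ 0
  (-3)(1) + (1)(3) = 0 ≤ 0
and d ≥ 0, so (5, 6) + t·d stays feasible for every t ≥ 0. Along this ray z = 7p + q changes by 10 per unit t, so z → +∞.

Unbounded — the objective can increase without bound over the feasible region.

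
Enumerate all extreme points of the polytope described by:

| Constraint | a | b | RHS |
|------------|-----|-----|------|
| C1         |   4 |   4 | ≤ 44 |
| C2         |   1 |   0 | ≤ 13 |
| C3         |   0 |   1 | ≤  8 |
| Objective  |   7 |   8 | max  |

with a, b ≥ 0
Each vertex is the intersection of two constraint boundaries that also satisfies all remaining constraints:
  a = 0 and b = 0 → (0, 0)
  4a + 4b = 44 and b = 0 → (11, 0)
  4a + 4b = 44 and b = 8 → (3, 8)
  b = 8 and a = 0 → (0, 8)

Vertices: (0, 0), (11, 0), (3, 8), (0, 8)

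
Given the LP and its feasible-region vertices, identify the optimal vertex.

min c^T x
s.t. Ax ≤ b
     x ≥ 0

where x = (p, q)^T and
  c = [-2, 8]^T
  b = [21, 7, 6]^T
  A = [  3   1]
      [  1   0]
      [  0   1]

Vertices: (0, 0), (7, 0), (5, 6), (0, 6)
(7, 0) with z = -14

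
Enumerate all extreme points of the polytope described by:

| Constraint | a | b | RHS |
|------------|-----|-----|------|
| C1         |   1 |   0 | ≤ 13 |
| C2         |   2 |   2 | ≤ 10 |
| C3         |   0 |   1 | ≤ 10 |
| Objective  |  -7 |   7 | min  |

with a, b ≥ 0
Each vertex is the intersection of two constraint boundaries that also satisfies all remaining constraints:
  a = 0 and b = 0 → (0, 0)
  2a + 2b = 10 and b = 0 → (5, 0)
  2a + 2b = 10 and a = 0 → (0, 5)

Vertices: (0, 0), (5, 0), (0, 5)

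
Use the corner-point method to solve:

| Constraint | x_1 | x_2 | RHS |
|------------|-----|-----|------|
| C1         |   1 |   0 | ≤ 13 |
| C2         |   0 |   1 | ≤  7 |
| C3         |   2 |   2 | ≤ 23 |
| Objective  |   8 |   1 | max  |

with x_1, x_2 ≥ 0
Each vertex is the intersection of two constraint boundaries that also satisfies all remaining constraints:
  x_1 = 0 and x_2 = 0 → (0, 0)
  2x_1 + 2x_2 = 23 and x_2 = 0 → (11.5, 0)
  x_2 = 7 and 2x_1 + 2x_2 = 23 → (4.5, 7)
  x_2 = 7 and x_1 = 0 → (0, 7)

Evaluating z = 8x_1 + x_2 at each vertex:
  (0, 0): z = 0
  (11.5, 0): z = 92
  (4.5, 7): z = 43
  (0, 7): z = 7

The maximum is at (11.5, 0) with z = 92.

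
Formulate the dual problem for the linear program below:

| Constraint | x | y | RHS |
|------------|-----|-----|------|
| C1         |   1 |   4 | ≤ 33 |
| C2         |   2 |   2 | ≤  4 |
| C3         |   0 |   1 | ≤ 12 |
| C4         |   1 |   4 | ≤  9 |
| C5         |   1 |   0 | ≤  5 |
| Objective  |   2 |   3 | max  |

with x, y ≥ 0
Minimize: z = 33y1 + 4y2 + 12y3 + 9y4 + 5y5

Subject to:
  C1: -y1 - 2y2 - y4 - y5 ≤ -2
  C2: -4y1 - 2y2 - y3 - 4y4 ≤ -3
  y1, y2, y3, y4, y5 ≥ 0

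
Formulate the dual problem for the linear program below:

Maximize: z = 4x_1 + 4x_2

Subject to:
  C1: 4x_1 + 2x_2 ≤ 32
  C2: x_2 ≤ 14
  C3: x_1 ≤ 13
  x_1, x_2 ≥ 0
Minimize: z = 32y1 + 14y2 + 13y3

Subject to:
  C1: -4y1 - y3 ≤ -4
  C2: -2y1 - y2 ≤ -4
  y1, y2, y3 ≥ 0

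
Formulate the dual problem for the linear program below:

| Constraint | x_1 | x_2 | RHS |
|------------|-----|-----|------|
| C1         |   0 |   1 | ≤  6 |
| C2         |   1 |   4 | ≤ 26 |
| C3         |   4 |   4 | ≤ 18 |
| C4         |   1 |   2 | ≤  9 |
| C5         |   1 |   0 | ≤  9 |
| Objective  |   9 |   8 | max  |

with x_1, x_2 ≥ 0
Minimize: z = 6y1 + 26y2 + 18y3 + 9y4 + 9y5

Subject to:
  C1: -y2 - 4y3 - y4 - y5 ≤ -9
  C2: -y1 - 4y2 - 4y3 - 2y4 ≤ -8
  y1, y2, y3, y4, y5 ≥ 0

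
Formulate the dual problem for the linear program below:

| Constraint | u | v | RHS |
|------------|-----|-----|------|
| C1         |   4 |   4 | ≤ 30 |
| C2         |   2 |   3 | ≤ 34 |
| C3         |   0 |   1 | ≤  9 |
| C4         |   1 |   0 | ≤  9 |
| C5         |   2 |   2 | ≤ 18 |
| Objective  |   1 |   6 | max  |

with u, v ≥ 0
Minimize: z = 30y1 + 34y2 + 9y3 + 9y4 + 18y5

Subject to:
  C1: -4y1 - 2y2 - y4 - 2y5 ≤ -1
  C2: -4y1 - 3y2 - y3 - 2y5 ≤ -6
  y1, y2, y3, y4, y5 ≥ 0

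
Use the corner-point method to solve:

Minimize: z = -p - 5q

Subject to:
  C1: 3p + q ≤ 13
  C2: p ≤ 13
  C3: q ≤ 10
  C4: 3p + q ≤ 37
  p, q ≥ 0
Each vertex is the intersection of two constraint boundaries that also satisfies all remaining constraints:
  p = 0 and q = 0 → (0, 0)
  3p + q = 13 and q = 0 → (4.333, 0)
  3p + q = 13 and q = 10 → (1, 10)
  q = 10 and p = 0 → (0, 10)

Evaluating z = -p - 5q at each vertex:
  (0, 0): z = 0
  (4.333, 0): z = -4.333
  (1, 10): z = -51
  (0, 10): z = -50

The minimum is at (1, 10) with z = -51.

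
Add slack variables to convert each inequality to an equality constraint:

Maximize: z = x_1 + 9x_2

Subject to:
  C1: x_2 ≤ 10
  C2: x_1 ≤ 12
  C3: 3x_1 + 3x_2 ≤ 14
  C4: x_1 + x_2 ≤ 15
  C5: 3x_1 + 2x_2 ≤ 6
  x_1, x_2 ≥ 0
max z = x_1 + 9x_2

s.t.
  x_2 + s1 = 10
  x_1 + s2 = 12
  3x_1 + 3x_2 + s3 = 14
  x_1 + x_2 + s4 = 15
  3x_1 + 2x_2 + s5 = 6
  x_1, x_2, s1, s2, s3, s4, s5 ≥ 0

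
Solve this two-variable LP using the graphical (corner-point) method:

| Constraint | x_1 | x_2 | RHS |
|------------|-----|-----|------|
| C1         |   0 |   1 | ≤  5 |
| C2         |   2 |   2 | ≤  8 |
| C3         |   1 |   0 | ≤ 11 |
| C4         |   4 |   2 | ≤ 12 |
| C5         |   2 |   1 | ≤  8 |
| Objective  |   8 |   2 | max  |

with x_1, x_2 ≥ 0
Each vertex is the intersection of two constraint boundaries that also satisfies all remaining constraints:
  x_1 = 0 and x_2 = 0 → (0, 0)
  4x_1 + 2x_2 = 12 and x_2 = 0 → (3, 0)
  2x_1 + 2x_2 = 8 and 4x_1 + 2x_2 = 12 → (2, 2)
  2x_1 + 2x_2 = 8 and x_1 = 0 → (0, 4)

Evaluating z = 8x_1 + 2x_2 at each vertex:
  (0, 0): z = 0
  (3, 0): z = 24
  (2, 2): z = 20
  (0, 4): z = 8

The maximum is at (3, 0) with z = 24.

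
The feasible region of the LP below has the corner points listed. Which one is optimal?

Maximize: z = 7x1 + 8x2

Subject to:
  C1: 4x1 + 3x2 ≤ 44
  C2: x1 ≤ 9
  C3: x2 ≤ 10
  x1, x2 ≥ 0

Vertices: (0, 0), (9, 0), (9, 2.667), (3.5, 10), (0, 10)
(3.5, 10) with z = 104.5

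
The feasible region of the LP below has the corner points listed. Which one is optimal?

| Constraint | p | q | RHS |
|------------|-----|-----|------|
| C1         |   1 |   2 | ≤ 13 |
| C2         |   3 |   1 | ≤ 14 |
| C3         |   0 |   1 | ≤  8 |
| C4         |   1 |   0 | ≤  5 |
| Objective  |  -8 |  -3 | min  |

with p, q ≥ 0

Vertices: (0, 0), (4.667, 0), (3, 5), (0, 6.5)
(3, 5) with z = -39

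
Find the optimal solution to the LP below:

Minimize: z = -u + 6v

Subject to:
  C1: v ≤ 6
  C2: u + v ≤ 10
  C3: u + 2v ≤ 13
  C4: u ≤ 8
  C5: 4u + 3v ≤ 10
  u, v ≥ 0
u = 2.5, v = 0, z = -2.5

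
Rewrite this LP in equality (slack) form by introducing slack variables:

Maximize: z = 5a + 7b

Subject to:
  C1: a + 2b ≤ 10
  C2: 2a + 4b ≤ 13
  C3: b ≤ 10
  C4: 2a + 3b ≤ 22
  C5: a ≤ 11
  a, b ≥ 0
max z = 5a + 7b

s.t.
  a + 2b + s1 = 10
  2a + 4b + s2 = 13
  b + s3 = 10
  2a + 3b + s4 = 22
  a + s5 = 11
  a, b, s1, s2, s3, s4, s5 ≥ 0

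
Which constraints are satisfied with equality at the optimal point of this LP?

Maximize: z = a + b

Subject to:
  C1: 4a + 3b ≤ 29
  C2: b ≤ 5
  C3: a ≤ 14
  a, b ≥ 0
Optimal: a = 3.5, b = 5
Binding: C1, C2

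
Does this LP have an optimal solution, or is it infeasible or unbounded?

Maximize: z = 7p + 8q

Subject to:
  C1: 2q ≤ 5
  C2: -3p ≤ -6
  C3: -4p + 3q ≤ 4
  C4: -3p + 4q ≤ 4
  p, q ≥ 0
Feasible point: (2, 0) satisfies every constraint, so the LP is feasible.
Direction d = (1, 0): for each constraint row a, a·d ≤ 0 —
  (0)(1) + (2)(0) = 0 ≤ 0
  (-3)(1) + (0)(0) = -3 ≤ 0
  (-4)(1) + (3)(0) = -4 ≤ 0
  (-3)(1) + (4)(0) = -3 ≤ 0
and d ≥ 0, so (2, 0) + t·d stays feasible for every t ≥ 0. Along this ray z = 7p + 8q changes by 7 per unit t, so z → +∞.

The LP is unbounded; z can be made arbitrarily large.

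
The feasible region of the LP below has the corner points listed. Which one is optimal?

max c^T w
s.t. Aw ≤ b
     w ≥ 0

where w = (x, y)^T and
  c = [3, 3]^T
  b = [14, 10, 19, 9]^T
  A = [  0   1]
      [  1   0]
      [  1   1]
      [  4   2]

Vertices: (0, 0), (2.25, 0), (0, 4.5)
Evaluating z = 3x + 3y at each vertex:
  (0, 0): z = 0
  (2.25, 0): z = 6.75
  (0, 4.5): z = 13.5

The largest value is z = 13.5, attained at (0, 4.5).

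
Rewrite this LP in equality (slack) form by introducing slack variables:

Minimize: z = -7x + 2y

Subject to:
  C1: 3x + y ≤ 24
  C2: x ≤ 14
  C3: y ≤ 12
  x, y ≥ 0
min z = -7x + 2y

s.t.
  3x + y + s1 = 24
  x + s2 = 14
  y + s3 = 12
  x, y, s1, s2, s3 ≥ 0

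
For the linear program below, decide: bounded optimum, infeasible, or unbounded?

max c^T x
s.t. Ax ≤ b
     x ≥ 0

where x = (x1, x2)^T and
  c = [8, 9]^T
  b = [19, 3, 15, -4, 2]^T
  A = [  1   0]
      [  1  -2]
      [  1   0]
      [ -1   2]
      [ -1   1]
One constraint requires x1 - 2x2 ≤ 3, while the constraint -x1 + 2x2 ≤ -4 is equivalent to x1 - 2x2 ≥ 4. Together they would need 4 ≤ x1 - 2x2 ≤ 3, which is impossible since 4 > 3. No point satisfies all constraints.

The feasible region is empty; the LP is infeasible.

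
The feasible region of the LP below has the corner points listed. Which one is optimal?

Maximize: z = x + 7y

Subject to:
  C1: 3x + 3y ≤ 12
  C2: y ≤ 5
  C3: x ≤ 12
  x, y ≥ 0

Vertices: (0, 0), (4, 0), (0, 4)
(0, 4) with z = 28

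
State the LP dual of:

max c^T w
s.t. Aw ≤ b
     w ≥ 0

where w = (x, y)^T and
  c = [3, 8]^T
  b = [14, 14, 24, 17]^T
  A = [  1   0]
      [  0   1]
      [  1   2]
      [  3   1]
Minimize: z = 14y1 + 14y2 + 24y3 + 17y4

Subject to:
  C1: -y1 - y3 - 3y4 ≤ -3
  C2: -y2 - 2y3 - y4 ≤ -8
  y1, y2, y3, y4 ≥ 0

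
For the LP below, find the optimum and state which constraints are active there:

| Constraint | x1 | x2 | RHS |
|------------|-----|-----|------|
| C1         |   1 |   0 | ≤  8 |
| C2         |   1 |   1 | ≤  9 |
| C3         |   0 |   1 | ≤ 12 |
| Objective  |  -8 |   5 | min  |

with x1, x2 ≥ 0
Optimal: x1 = 8, x2 = 0
Binding: C1, x2 ≥ 0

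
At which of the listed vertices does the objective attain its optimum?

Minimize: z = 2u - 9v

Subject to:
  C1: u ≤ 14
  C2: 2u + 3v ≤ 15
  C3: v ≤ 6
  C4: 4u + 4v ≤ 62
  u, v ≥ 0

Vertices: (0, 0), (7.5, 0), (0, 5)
(0, 5) with z = -45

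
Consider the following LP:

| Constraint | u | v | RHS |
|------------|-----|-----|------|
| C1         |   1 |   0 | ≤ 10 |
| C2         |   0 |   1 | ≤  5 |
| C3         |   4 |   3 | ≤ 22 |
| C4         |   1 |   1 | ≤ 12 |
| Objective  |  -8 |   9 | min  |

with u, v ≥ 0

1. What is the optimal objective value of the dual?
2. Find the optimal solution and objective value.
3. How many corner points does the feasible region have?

1. -44 (by strong duality, equal to the primal optimum)
2. u = 5.5, v = 0, z = -44
3. 4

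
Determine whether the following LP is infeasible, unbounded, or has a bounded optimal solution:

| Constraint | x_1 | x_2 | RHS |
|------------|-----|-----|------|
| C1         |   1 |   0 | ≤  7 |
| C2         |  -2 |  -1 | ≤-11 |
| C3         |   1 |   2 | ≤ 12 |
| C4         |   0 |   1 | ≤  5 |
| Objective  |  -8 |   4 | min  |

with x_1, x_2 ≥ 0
The point (7, 0) satisfies every constraint, so the LP is feasible; the constraints give x_1 ≤ 7 and x_2 ≤ 5, which with x_1, x_2 ≥ 0 keep the feasible region inside a bounded box. A feasible, bounded LP attains a finite optimum at a vertex.

Evaluating z = -8x_1 + 4x_2 at each vertex:
  (5.5, 0): z = -44
  (7, 0): z = -56
  (7, 2.5): z = -46
  (3.333, 4.333): z = -9.333

The LP has an optimal solution: (7, 0) with z = -56.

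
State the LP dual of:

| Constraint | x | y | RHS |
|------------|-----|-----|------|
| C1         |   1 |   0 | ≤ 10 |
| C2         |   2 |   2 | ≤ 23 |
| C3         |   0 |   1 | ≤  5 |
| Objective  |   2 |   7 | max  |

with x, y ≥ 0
Minimize: z = 10y1 + 23y2 + 5y3

Subject to:
  C1: -y1 - 2y2 ≤ -2
  C2: -2y2 - y3 ≤ -7
  y1, y2, y3 ≥ 0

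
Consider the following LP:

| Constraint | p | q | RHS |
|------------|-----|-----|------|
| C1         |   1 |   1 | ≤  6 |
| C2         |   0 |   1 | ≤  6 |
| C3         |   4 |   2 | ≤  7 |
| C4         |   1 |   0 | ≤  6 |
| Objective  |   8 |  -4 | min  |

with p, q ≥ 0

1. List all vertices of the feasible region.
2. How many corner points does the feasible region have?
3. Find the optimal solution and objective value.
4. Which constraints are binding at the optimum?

1. (0, 0), (1.75, 0), (0, 3.5)
2. 3
3. p = 0, q = 3.5, z = -14
4. C3, p ≥ 0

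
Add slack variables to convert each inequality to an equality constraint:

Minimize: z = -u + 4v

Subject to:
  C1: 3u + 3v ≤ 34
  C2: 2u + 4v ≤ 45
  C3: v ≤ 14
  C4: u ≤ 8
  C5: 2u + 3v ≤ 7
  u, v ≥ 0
min z = -u + 4v

s.t.
  3u + 3v + s1 = 34
  2u + 4v + s2 = 45
  v + s3 = 14
  u + s4 = 8
  2u + 3v + s5 = 7
  u, v, s1, s2, s3, s4, s5 ≥ 0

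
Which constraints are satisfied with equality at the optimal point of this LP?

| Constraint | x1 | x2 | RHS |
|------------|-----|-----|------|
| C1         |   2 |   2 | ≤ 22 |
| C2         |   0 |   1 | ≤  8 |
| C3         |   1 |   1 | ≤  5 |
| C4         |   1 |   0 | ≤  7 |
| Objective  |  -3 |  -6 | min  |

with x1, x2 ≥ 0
Optimal: x1 = 0, x2 = 5
Binding: C3, x1 ≥ 0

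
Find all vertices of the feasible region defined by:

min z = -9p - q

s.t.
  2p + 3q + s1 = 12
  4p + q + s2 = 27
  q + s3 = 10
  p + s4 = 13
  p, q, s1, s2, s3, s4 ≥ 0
Each vertex is the intersection of two constraint boundaries that also satisfies all remaining constraints:
  p = 0 and q = 0 → (0, 0)
  2p + 3q = 12 and q = 0 → (6, 0)
  2p + 3q = 12 and p = 0 → (0, 4)

Vertices: (0, 0), (6, 0), (0, 4)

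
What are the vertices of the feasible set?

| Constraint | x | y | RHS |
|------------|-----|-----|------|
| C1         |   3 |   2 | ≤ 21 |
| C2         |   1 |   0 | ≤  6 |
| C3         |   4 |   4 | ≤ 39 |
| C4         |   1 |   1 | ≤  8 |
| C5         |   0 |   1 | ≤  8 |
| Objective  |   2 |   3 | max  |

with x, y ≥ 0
Each vertex is the intersection of two constraint boundaries that also satisfies all remaining constraints:
  x = 0 and y = 0 → (0, 0)
  x = 6 and y = 0 → (6, 0)
  3x + 2y = 21 and x = 6 → (6, 1.5)
  3x + 2y = 21 and x + y = 8 → (5, 3)
  x + y = 8 and y = 8 → (0, 8)

Vertices: (0, 0), (6, 0), (6, 1.5), (5, 3), (0, 8)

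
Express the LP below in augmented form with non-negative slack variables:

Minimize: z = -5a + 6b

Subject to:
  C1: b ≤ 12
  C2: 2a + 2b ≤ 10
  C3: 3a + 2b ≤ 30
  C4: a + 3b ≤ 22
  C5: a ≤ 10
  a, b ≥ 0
min z = -5a + 6b

s.t.
  b + s1 = 12
  2a + 2b + s2 = 10
  3a + 2b + s3 = 30
  a + 3b + s4 = 22
  a + s5 = 10
  a, b, s1, s2, s3, s4, s5 ≥ 0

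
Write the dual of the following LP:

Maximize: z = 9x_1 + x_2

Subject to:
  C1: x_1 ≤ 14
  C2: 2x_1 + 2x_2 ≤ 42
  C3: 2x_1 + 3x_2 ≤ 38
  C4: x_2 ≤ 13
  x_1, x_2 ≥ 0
Minimize: z = 14y1 + 42y2 + 38y3 + 13y4

Subject to:
  C1: -y1 - 2y2 - 2y3 ≤ -9
  C2: -2y2 - 3y3 - y4 ≤ -1
  y1, y2, y3, y4 ≥ 0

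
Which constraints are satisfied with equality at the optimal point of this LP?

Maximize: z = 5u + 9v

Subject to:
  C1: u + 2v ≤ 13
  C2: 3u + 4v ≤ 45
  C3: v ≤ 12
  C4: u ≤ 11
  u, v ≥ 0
Optimal: u = 11, v = 1
Slack at optimum:
  C1: slack = 0 (binding)
  C2: slack = 8
  C3: slack = 11
  C4: slack = 0 (binding)
  u ≥ 0: u = 11
  v ≥ 0: v = 1
Binding constraints: C1, C4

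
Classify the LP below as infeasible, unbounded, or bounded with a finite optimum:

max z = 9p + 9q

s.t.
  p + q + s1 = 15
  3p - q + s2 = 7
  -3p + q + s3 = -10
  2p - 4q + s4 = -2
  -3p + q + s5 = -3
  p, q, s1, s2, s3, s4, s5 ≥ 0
The row 3p - q + s2 = 7 with s2 ≥ 0 requires 3p - q ≤ 7, while the row -3p + q + s3 = -10 with s3 ≥ 0 is equivalent to 3p - q ≥ 10. Together they would need 10 ≤ 3p - q ≤ 7, which is impossible since 10 > 7. No point satisfies all constraints.

Infeasible — the constraint set is empty.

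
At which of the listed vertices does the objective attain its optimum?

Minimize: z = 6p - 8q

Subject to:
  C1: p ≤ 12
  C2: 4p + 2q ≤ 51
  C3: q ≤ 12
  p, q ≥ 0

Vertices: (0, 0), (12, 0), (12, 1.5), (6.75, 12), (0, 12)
Evaluating z = 6p - 8q at each vertex:
  (0, 0): z = 0
  (12, 0): z = 72
  (12, 1.5): z = 60
  (6.75, 12): z = -55.5
  (0, 12): z = -96

The smallest value is z = -96, attained at (0, 12).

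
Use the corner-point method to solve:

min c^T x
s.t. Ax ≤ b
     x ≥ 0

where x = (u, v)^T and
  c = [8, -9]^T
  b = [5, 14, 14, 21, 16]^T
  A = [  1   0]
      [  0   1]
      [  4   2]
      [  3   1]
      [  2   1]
Each vertex is the intersection of two constraint boundaries that also satisfies all remaining constraints:
  u = 0 and v = 0 → (0, 0)
  4u + 2v = 14 and v = 0 → (3.5, 0)
  4u + 2v = 14 and u = 0 → (0, 7)

Evaluating z = 8u - 9v at each vertex:
  (0, 0): z = 0
  (3.5, 0): z = 28
  (0, 7): z = -63

The minimum is at (0, 7) with z = -63.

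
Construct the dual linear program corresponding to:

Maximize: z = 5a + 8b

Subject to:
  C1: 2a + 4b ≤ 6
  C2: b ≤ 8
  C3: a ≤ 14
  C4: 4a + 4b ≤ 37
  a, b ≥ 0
Minimize: z = 6y1 + 8y2 + 14y3 + 37y4

Subject to:
  C1: -2y1 - y3 - 4y4 ≤ -5
  C2: -4y1 - y2 - 4y4 ≤ -8
  y1, y2, y3, y4 ≥ 0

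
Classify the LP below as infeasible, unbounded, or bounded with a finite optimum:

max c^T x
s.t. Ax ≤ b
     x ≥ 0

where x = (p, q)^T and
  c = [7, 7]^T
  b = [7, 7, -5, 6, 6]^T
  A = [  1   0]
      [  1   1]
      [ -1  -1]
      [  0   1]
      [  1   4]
The point (6, 0) satisfies every constraint, so the LP is feasible; the constraints give p ≤ 7 and q ≤ 6, which with p, q ≥ 0 keep the feasible region inside a bounded box. A feasible, bounded LP attains a finite optimum at a vertex.

Bounded optimum: z* = 42 at (6, 0).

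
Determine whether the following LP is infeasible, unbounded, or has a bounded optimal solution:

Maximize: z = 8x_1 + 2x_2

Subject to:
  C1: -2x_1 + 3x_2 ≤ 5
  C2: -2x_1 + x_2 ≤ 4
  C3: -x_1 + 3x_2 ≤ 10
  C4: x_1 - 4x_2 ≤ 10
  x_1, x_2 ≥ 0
Feasible point: (0, 0) satisfies every constraint, so the LP is feasible.
Direction d = (3, 1): for each constraint row a, a·d ≤ 0 —
  (-2)(3) + (3)(1) = -3 ≤ 0
  (-2)(3) + (1)(1) = -5 ≤ 0
  (-1)(3) + (3)(1) = 0 ≤ 0
  (1)(3) + (-4)(1) = -1 ≤ 0
and d ≥ 0, so (0, 0) + t·d stays feasible for every t ≥ 0. Along this ray z = 8x_1 + 2x_2 changes by 26 per unit t, so z → +∞.

Unbounded: there is a feasible ray along which z → +∞.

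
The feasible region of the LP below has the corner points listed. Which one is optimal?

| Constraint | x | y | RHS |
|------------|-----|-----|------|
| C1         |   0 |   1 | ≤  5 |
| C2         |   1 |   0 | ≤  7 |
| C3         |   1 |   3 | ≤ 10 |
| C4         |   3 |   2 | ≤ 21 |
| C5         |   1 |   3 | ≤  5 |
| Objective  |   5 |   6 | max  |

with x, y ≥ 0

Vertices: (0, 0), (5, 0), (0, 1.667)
Evaluating z = 5x + 6y at each vertex:
  (0, 0): z = 0
  (5, 0): z = 25
  (0, 1.667): z = 10

The largest value is z = 25, attained at (5, 0).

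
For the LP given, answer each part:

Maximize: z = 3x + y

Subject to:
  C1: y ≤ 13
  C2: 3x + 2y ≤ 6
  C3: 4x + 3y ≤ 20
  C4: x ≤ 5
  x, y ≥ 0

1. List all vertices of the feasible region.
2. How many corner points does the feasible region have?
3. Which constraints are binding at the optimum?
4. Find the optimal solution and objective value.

1. (0, 0), (2, 0), (0, 3)
2. 3
3. C2, y ≥ 0
4. x = 2, y = 0, z = 6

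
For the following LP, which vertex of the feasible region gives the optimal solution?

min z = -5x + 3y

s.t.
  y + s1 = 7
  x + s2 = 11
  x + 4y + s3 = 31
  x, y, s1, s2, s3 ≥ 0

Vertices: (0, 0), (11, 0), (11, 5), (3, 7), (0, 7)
Evaluating z = -5x + 3y at each vertex:
  (0, 0): z = 0
  (11, 0): z = -55
  (11, 5): z = -40
  (3, 7): z = 6
  (0, 7): z = 21

The smallest value is z = -55, attained at (11, 0).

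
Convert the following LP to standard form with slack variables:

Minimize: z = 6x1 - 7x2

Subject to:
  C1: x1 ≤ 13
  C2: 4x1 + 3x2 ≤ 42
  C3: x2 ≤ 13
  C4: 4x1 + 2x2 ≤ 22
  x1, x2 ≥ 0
min z = 6x1 - 7x2

s.t.
  x1 + s1 = 13
  4x1 + 3x2 + s2 = 42
  x2 + s3 = 13
  4x1 + 2x2 + s4 = 22
  x1, x2, s1, s2, s3, s4 ≥ 0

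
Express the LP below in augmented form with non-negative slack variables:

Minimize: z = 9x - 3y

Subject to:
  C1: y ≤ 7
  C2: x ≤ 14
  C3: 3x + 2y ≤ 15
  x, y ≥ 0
min z = 9x - 3y

s.t.
  y + s1 = 7
  x + s2 = 14
  3x + 2y + s3 = 15
  x, y, s1, s2, s3 ≥ 0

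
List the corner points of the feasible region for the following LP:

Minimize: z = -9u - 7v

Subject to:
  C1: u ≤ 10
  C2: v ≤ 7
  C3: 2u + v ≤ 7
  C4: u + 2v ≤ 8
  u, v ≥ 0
Each vertex is the intersection of two constraint boundaries that also satisfies all remaining constraints:
  u = 0 and v = 0 → (0, 0)
  2u + v = 7 and v = 0 → (3.5, 0)
  2u + v = 7 and u + 2v = 8 → (2, 3)
  u + 2v = 8 and u = 0 → (0, 4)

Vertices: (0, 0), (3.5, 0), (2, 3), (0, 4)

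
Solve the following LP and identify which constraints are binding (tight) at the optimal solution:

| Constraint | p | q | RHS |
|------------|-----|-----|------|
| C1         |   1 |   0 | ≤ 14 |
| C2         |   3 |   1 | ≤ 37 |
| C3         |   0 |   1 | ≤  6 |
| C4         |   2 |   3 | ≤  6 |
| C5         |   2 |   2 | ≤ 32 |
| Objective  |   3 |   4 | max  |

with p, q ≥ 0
Optimal: p = 3, q = 0
Binding: C4, q ≥ 0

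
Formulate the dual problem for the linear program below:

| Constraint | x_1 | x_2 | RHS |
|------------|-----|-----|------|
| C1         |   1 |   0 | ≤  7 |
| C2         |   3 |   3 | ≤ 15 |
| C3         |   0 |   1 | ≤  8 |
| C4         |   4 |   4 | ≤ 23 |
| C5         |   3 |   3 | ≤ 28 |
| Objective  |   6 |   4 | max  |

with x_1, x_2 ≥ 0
Minimize: z = 7y1 + 15y2 + 8y3 + 23y4 + 28y5

Subject to:
  C1: -y1 - 3y2 - 4y4 - 3y5 ≤ -6
  C2: -3y2 - y3 - 4y4 - 3y5 ≤ -4
  y1, y2, y3, y4, y5 ≥ 0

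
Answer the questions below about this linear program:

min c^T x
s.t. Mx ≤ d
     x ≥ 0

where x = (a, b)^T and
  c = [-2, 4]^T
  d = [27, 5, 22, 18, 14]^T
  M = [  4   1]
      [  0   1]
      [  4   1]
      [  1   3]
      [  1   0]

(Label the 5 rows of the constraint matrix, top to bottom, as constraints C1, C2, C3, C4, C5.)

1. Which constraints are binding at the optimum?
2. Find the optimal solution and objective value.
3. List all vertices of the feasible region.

1. C3, b ≥ 0
2. a = 5.5, b = 0, z = -11
3. (0, 0), (5.5, 0), (4.364, 4.545), (3, 5), (0, 5)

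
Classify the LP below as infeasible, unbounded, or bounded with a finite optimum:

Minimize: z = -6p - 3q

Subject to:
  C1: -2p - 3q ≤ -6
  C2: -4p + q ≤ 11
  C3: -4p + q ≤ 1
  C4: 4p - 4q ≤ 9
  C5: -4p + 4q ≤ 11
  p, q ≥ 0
Feasible point: (1, 2) satisfies every constraint, so the LP is feasible.
Direction d = (1, 1): for each constraint row a, a·d ≤ 0 —
  (-2)(1) + (-3)(1) = -5 ≤ 0
  (-4)(1) + (1)(1) = -3 ≤ 0
  (-4)(1) + (1)(1) = -3 ≤ 0
  (4)(1) + (-4)(1) = 0 ≤ 0
  (-4)(1) + (4)(1) = 0 ≤ 0
and d ≥ 0, so (1, 2) + t·d stays feasible for every t ≥ 0. Along this ray z = -6p - 3q changes by -9 per unit t, so z → −∞.

Unbounded — the objective can decrease without bound over the feasible region.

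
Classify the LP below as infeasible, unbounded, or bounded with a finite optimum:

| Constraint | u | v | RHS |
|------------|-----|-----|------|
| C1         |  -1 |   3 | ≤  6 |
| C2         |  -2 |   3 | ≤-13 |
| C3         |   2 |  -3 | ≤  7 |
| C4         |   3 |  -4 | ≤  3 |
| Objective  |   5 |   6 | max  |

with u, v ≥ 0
C3 requires 2u - 3v ≤ 7, while C2 (-2u + 3v ≤ -13) is equivalent to 2u - 3v ≥ 13. Together they would need 13 ≤ 2u - 3v ≤ 7, which is impossible since 13 > 7. No point satisfies all constraints.

Infeasible — the constraint set is empty.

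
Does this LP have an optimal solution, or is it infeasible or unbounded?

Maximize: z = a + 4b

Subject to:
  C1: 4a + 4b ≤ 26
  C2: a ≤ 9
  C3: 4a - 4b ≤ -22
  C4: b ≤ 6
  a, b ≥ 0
The point (0.5, 6) satisfies every constraint, so the LP is feasible; the constraints give a ≤ 9 and b ≤ 6, which with a, b ≥ 0 keep the feasible region inside a bounded box. A feasible, bounded LP attains a finite optimum at a vertex.

Evaluating z = a + 4b at each vertex:
  (0, 5.5): z = 22
  (0.5, 6): z = 24.5
  (0, 6): z = 24

Bounded optimum: z* = 24.5 at (0.5, 6).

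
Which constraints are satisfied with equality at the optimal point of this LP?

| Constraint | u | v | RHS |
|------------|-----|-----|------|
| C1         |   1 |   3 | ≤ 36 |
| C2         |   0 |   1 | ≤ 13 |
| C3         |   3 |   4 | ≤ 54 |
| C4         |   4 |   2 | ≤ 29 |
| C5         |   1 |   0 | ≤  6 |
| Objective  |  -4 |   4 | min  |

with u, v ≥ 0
Optimal: u = 6, v = 0
Slack at optimum:
  C1: slack = 30
  C2: slack = 13
  C3: slack = 36
  C4: slack = 5
  C5: slack = 0 (binding)
  u ≥ 0: u = 6
  v ≥ 0: v = 0 (binding)
Binding constraints: C5, v ≥ 0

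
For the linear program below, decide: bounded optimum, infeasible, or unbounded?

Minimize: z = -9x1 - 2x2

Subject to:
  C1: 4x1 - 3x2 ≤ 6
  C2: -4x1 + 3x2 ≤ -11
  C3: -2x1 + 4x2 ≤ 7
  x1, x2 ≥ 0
C1 requires 4x1 - 3x2 ≤ 6, while C2 (-4x1 + 3x2 ≤ -11) is equivalent to 4x1 - 3x2 ≥ 11. Together they would need 11 ≤ 4x1 - 3x2 ≤ 6, which is impossible since 11 > 6. No point satisfies all constraints.

The feasible region is empty; the LP is infeasible.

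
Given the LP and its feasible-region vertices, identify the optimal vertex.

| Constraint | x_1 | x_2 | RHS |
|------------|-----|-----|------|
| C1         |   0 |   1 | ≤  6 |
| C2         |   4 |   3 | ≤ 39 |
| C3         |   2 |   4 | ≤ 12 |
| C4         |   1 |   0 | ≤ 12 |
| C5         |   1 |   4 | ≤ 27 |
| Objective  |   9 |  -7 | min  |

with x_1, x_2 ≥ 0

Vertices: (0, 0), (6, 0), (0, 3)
Evaluating z = 9x_1 - 7x_2 at each vertex:
  (0, 0): z = 0
  (6, 0): z = 54
  (0, 3): z = -21

The smallest value is z = -21, attained at (0, 3).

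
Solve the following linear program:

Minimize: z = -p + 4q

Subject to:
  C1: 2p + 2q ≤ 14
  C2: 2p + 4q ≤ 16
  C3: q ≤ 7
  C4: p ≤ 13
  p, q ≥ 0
Each vertex is the intersection of two constraint boundaries that also satisfies all remaining constraints:
  p = 0 and q = 0 → (0, 0)
  2p + 2q = 14 and q = 0 → (7, 0)
  2p + 2q = 14 and 2p + 4q = 16 → (6, 1)
  2p + 4q = 16 and p = 0 → (0, 4)

Evaluating z = -p + 4q at each vertex:
  (0, 0): z = 0
  (7, 0): z = -7
  (6, 1): z = -2
  (0, 4): z = 16

The minimum is at (7, 0) with z = -7.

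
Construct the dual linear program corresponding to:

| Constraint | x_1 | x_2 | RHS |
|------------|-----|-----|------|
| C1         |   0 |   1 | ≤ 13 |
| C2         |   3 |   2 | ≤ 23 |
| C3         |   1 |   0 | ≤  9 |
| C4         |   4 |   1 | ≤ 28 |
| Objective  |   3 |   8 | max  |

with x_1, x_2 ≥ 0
Minimize: z = 13y1 + 23y2 + 9y3 + 28y4

Subject to:
  C1: -3y2 - y3 - 4y4 ≤ -3
  C2: -y1 - 2y2 - y4 ≤ -8
  y1, y2, y3, y4 ≥ 0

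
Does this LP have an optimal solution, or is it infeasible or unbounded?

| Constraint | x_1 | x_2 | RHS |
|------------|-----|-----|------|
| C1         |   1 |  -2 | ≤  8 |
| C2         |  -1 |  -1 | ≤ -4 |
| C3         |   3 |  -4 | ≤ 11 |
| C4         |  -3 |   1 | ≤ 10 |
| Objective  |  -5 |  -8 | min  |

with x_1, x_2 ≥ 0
Feasible point: (0, 4) satisfies every constraint, so the LP is feasible.
Direction d = (1, 1): for each constraint row a, a·d ≤ 0 —
  (1)(1) + (-2)(1) = -1 ≤ 0
  (-1)(1) + (-1)(1) = -2 ≤ 0
  (3)(1) + (-4)(1) = -1 ≤ 0
  (-3)(1) + (1)(1) = -2 ≤ 0
and d ≥ 0, so (0, 4) + t·d stays feasible for every t ≥ 0. Along this ray z = -5x_1 - 8x_2 changes by -13 per unit t, so z → −∞.

Unbounded: there is a feasible ray along which z → −∞.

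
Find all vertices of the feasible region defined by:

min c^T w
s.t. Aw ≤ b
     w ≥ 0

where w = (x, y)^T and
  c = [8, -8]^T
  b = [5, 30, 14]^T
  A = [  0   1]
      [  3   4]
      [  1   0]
Each vertex is the intersection of two constraint boundaries that also satisfies all remaining constraints:
  x = 0 and y = 0 → (0, 0)
  3x + 4y = 30 and y = 0 → (10, 0)
  y = 5 and 3x + 4y = 30 → (3.333, 5)
  y = 5 and x = 0 → (0, 5)

Vertices: (0, 0), (10, 0), (3.333, 5), (0, 5)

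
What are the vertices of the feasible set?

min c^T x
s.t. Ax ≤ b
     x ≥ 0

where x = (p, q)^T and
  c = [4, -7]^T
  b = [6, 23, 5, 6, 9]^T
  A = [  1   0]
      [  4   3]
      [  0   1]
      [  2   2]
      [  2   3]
Each vertex is the intersection of two constraint boundaries that also satisfies all remaining constraints:
  p = 0 and q = 0 → (0, 0)
  2p + 2q = 6 and q = 0 → (3, 0)
  2p + 2q = 6 and 2p + 3q = 9 → (0, 3)

Vertices: (0, 0), (3, 0), (0, 3)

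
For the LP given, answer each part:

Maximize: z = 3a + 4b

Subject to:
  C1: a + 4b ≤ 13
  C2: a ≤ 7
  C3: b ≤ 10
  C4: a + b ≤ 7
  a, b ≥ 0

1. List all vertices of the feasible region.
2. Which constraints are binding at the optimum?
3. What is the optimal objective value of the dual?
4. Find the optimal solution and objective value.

1. (0, 0), (7, 0), (5, 2), (0, 3.25)
2. C1, C4
3. 23 (by strong duality, equal to the primal optimum)
4. a = 5, b = 2, z = 23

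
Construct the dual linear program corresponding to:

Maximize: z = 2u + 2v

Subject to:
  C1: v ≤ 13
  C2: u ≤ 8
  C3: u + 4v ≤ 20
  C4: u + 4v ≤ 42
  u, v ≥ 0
Minimize: z = 13y1 + 8y2 + 20y3 + 42y4

Subject to:
  C1: -y2 - y3 - y4 ≤ -2
  C2: -y1 - 4y3 - 4y4 ≤ -2
  y1, y2, y3, y4 ≥ 0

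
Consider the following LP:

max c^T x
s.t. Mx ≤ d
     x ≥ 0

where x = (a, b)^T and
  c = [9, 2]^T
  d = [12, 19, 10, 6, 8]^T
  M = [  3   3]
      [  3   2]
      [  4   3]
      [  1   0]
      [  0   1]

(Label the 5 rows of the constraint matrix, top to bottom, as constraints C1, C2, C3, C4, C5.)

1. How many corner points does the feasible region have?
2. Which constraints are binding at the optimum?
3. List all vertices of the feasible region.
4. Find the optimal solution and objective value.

1. 3
2. C3, b ≥ 0
3. (0, 0), (2.5, 0), (0, 3.333)
4. a = 2.5, b = 0, z = 22.5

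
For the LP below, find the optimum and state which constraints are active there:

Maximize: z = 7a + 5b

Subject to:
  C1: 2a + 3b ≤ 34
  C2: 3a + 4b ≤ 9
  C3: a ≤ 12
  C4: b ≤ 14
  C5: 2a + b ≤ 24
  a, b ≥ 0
Optimal: a = 3, b = 0
Slack at optimum:
  C1: slack = 28
  C2: slack = 0 (binding)
  C3: slack = 9
  C4: slack = 14
  C5: slack = 18
  a ≥ 0: a = 3
  b ≥ 0: b = 0 (binding)
Binding constraints: C2, b ≥ 0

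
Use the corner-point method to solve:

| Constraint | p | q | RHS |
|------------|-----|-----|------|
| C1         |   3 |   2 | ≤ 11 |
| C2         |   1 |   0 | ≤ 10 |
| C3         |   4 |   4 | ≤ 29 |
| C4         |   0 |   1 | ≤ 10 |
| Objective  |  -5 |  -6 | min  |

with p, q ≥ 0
Each vertex is the intersection of two constraint boundaries that also satisfies all remaining constraints:
  p = 0 and q = 0 → (0, 0)
  3p + 2q = 11 and q = 0 → (3.667, 0)
  3p + 2q = 11 and p = 0 → (0, 5.5)

Evaluating z = -5p - 6q at each vertex:
  (0, 0): z = 0
  (3.667, 0): z = -18.33
  (0, 5.5): z = -33

The minimum is at (0, 5.5) with z = -33.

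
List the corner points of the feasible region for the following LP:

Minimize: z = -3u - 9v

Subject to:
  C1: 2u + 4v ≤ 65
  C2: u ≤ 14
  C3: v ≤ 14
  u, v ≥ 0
Each vertex is the intersection of two constraint boundaries that also satisfies all remaining constraints:
  u = 0 and v = 0 → (0, 0)
  u = 14 and v = 0 → (14, 0)
  2u + 4v = 65 and u = 14 → (14, 9.25)
  2u + 4v = 65 and v = 14 → (4.5, 14)
  v = 14 and u = 0 → (0, 14)

Vertices: (0, 0), (14, 0), (14, 9.25), (4.5, 14), (0, 14)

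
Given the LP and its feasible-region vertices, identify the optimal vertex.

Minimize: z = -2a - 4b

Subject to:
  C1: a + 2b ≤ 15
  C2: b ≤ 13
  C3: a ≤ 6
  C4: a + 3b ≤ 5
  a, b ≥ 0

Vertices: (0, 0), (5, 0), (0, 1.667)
(5, 0) with z = -10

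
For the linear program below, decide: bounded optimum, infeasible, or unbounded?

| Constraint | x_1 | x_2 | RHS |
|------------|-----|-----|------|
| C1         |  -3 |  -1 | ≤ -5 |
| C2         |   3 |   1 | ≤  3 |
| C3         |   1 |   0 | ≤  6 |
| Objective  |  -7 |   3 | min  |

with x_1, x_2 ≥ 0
C2 requires 3x_1 + x_2 ≤ 3, while C1 (-3x_1 - x_2 ≤ -5) is equivalent to 3x_1 + x_2 ≥ 5. Together they would need 5 ≤ 3x_1 + x_2 ≤ 3, which is impossible since 5 > 3. No point satisfies all constraints.

The feasible region is empty; the LP is infeasible.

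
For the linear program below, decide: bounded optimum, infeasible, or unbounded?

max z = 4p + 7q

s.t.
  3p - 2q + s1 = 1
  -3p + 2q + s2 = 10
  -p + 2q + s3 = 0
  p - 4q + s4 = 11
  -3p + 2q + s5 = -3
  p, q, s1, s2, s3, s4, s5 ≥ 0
The row 3p - 2q + s1 = 1 with s1 ≥ 0 requires 3p - 2q ≤ 1, while the row -3p + 2q + s5 = -3 with s5 ≥ 0 is equivalent to 3p - 2q ≥ 3. Together they would need 3 ≤ 3p - 2q ≤ 1, which is impossible since 3 > 1. No point satisfies all constraints.

The feasible region is empty; the LP is infeasible.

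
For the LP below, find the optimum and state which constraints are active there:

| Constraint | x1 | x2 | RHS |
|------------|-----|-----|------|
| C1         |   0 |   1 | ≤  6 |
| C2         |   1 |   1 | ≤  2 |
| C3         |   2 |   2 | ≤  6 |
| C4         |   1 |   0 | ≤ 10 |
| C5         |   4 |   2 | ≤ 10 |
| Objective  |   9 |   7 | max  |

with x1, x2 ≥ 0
Optimal: x1 = 2, x2 = 0
Binding: C2, x2 ≥ 0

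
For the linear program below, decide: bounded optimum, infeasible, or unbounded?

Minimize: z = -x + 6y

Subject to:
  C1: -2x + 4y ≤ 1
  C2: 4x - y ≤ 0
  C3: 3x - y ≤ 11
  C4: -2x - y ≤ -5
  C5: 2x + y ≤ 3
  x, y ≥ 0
C5 requires 2x + y ≤ 3, while C4 (-2x - y ≤ -5) is equivalent to 2x + y ≥ 5. Together they would need 5 ≤ 2x + y ≤ 3, which is impossible since 5 > 3. No point satisfies all constraints.

Infeasible — the constraint set is empty.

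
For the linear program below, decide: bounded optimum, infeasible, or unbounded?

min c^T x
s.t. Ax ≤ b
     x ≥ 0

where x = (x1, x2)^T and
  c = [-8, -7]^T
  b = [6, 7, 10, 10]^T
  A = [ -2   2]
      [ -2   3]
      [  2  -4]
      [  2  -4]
Feasible point: (0, 0) satisfies every constraint, so the LP is feasible.
Direction d = (3, 2): for each constraint row a, a·d ≤ 0 —
  (-2)(3) + (2)(2) = -2 ≤ 0
  (-2)(3) + (3)(2) = 0 ≤ 0
  (2)(3) + (-4)(2) = -2 ≤ 0
  (2)(3) + (-4)(2) = -2 ≤ 0
and d ≥ 0, so (0, 0) + t·d stays feasible for every t ≥ 0. Along this ray z = -8x1 - 7x2 changes by -38 per unit t, so z → −∞.

The LP is unbounded; z can be made arbitrarily small.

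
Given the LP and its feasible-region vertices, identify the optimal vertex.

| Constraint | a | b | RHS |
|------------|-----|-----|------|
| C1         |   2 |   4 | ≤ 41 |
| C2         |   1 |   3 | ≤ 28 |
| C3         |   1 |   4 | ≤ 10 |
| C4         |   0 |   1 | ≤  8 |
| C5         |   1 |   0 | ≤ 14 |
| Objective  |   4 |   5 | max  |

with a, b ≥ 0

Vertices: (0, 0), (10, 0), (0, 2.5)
Evaluating z = 4a + 5b at each vertex:
  (0, 0): z = 0
  (10, 0): z = 40
  (0, 2.5): z = 12.5

The largest value is z = 40, attained at (10, 0).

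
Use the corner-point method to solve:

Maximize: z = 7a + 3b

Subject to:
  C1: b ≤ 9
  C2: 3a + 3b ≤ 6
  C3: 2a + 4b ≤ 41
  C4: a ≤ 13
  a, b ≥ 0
a = 2, b = 0, z = 14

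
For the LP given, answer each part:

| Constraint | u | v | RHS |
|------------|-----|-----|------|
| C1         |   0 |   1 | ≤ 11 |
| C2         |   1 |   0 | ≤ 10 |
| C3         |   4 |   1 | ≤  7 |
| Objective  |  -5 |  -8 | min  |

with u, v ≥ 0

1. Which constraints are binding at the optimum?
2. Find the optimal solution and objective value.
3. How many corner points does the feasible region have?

1. C3, u ≥ 0
2. u = 0, v = 7, z = -56
3. 3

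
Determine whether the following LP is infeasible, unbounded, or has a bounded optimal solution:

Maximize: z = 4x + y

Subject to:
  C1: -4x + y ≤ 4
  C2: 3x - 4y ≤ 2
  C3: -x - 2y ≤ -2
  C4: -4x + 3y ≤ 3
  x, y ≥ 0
Feasible point: (0, 1) satisfies every constraint, so the LP is feasible.
Direction d = (1, 1): for each constraint row a, a·d ≤ 0 —
  (-4)(1) + (1)(1) = -3 ≤ 0
  (3)(1) + (-4)(1) = -1 ≤ 0
  (-1)(1) + (-2)(1) = -3 ≤ 0
  (-4)(1) + (3)(1) = -1 ≤ 0
and d ≥ 0, so (0, 1) + t·d stays feasible for every t ≥ 0. Along this ray z = 4x + y changes by 5 per unit t, so z → +∞.

Unbounded: there is a feasible ray along which z → +∞.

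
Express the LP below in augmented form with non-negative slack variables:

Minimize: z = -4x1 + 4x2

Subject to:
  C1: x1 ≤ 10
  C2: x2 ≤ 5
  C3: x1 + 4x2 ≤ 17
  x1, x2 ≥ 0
min z = -4x1 + 4x2

s.t.
  x1 + s1 = 10
  x2 + s2 = 5
  x1 + 4x2 + s3 = 17
  x1, x2, s1, s2, s3 ≥ 0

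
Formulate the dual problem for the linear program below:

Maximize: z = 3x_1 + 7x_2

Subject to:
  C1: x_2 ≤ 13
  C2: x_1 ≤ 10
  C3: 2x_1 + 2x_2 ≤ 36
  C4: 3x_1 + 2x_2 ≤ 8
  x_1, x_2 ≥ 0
Minimize: z = 13y1 + 10y2 + 36y3 + 8y4

Subject to:
  C1: -y2 - 2y3 - 3y4 ≤ -3
  C2: -y1 - 2y3 - 2y4 ≤ -7
  y1, y2, y3, y4 ≥ 0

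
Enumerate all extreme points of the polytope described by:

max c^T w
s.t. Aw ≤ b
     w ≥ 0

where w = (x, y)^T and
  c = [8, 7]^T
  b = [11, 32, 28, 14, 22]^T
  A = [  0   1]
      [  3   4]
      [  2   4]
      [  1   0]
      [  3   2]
Each vertex is the intersection of two constraint boundaries that also satisfies all remaining constraints:
  x = 0 and y = 0 → (0, 0)
  3x + 2y = 22 and y = 0 → (7.333, 0)
  3x + 4y = 32 and 2x + 4y = 28 → (4, 5)
  2x + 4y = 28 and x = 0 → (0, 7)

Vertices: (0, 0), (7.333, 0), (4, 5), (0, 7)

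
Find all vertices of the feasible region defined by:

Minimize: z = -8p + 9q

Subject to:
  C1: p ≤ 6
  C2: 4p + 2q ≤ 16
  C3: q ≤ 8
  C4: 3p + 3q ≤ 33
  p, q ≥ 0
Each vertex is the intersection of two constraint boundaries that also satisfies all remaining constraints:
  p = 0 and q = 0 → (0, 0)
  4p + 2q = 16 and q = 0 → (4, 0)
  4p + 2q = 16 and q = 8 → (0, 8)

Vertices: (0, 0), (4, 0), (0, 8)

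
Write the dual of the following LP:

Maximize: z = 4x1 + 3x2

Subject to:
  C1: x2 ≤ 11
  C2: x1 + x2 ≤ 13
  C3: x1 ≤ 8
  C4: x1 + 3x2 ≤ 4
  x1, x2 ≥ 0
Minimize: z = 11y1 + 13y2 + 8y3 + 4y4

Subject to:
  C1: -y2 - y3 - y4 ≤ -4
  C2: -y1 - y2 - 3y4 ≤ -3
  y1, y2, y3, y4 ≥ 0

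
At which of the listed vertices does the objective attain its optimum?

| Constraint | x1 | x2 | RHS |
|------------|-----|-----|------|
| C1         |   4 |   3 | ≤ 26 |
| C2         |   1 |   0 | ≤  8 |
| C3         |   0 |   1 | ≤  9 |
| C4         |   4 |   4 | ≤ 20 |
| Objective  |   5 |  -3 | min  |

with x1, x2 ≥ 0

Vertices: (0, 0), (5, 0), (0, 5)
Evaluating z = 5x1 - 3x2 at each vertex:
  (0, 0): z = 0
  (5, 0): z = 25
  (0, 5): z = -15

The smallest value is z = -15, attained at (0, 5).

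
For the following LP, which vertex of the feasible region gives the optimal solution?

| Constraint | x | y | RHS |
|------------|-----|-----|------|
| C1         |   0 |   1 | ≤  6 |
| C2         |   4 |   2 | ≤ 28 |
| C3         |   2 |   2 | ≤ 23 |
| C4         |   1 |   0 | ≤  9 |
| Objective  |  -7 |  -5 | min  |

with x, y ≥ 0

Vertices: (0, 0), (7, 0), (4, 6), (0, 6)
Evaluating z = -7x - 5y at each vertex:
  (0, 0): z = 0
  (7, 0): z = -49
  (4, 6): z = -58
  (0, 6): z = -30

The smallest value is z = -58, attained at (4, 6).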